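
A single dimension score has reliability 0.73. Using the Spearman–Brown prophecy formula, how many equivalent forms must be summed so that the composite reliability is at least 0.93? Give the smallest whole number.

5

k ≥ ρ*(1−ρ₁)/(ρ₁(1−ρ*)) = 0.93·0.27 / (0.73·0.07) = 4.914.
Smallest integer k = 5.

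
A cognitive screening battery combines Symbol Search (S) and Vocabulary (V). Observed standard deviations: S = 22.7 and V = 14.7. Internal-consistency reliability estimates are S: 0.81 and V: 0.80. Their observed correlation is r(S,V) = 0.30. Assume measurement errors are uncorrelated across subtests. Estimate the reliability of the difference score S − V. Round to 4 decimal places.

0.7343

Var(S−V) = 22.7² + 14.7² − 2·22.7·14.7·0.30 = 731.38 − 200.214 = 531.166.
Under uncorrelated errors the observed covariances equal the true-score covariances, so only the own-variance terms attenuate.
True-score variance = [22.7²·0.81 + 14.7²·0.80] − 200.214 = 590.257 − 200.214 = 390.043.
Reliability = 390.043 / 531.166 = 0.7343.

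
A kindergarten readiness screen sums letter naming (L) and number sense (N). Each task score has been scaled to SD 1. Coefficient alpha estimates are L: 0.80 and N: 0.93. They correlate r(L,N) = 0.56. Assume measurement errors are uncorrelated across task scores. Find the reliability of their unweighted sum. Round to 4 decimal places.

Var(L+N) = 2 + 2·[0.56] = 2 + 1.12 = 3.12.
Because errors are independent across components, Cov(Tᵢ,Tⱼ) = Cov(Xᵢ,Xⱼ); the off-diagonal part of the true-score variance is the same as above.
True-score variance = [0.80 + 0.93] + 1.12 = 1.73 + 1.12 = 2.85.
Reliability = 2.85 / 3.12 = 0.9135.

0.9135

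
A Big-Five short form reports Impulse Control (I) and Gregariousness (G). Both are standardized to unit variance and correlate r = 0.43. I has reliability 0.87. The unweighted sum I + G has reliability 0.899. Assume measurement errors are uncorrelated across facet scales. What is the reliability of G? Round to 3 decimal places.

Var(I+G) = 2 + 2·0.43 = 2.860.
True-score variance = ρ_I + ρ_G + 2·0.43, so 0.899 = (0.87 + ρ_G + 0.86) / 2.860.
ρ_G = 0.899·2.860 − 0.87 − 0.86 = 0.841.

0.841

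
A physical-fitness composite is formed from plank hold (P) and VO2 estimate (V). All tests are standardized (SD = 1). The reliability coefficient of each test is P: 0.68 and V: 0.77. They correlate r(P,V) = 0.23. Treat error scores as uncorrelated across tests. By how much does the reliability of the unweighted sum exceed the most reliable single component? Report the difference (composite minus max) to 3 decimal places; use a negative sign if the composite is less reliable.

Var(sum) = 2 + 0.46 = 2.46; true-score variance = 1.45 + 0.46 = 1.91; composite reliability = 0.7764.
Max component reliability = 0.7700.
Difference = 0.7764 − 0.7700 = 0.006.

0.006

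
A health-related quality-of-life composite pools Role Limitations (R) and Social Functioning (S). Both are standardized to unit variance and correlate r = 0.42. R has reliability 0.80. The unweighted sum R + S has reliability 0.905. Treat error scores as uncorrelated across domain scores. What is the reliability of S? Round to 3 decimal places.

0.930

Var(R+S) = 2 + 2·0.42 = 2.840.
True-score variance = ρ_R + ρ_S + 2·0.42, so 0.905 = (0.80 + ρ_S + 0.84) / 2.840.
ρ_S = 0.905·2.840 − 0.80 − 0.84 = 0.930.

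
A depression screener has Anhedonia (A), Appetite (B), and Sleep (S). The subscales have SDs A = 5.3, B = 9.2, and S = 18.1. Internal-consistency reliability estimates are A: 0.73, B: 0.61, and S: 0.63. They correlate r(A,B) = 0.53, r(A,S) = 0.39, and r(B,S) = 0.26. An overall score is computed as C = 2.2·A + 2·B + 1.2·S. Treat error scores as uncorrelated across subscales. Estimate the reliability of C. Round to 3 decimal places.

0.783

Var(C) = 2.2²·5.3² + 2²·9.2² + 1.2²·18.1² + 2·[4.4·5.3·9.2·0.53 + 2.64·5.3·18.1·0.39 + 2.4·9.2·18.1·0.26] = 946.274 + 632.773 = 1579.05.
Under uncorrelated errors the observed covariances equal the true-score covariances, so only the own-variance terms attenuate.
True-score variance = [2.2²·5.3²·0.73 + 2²·9.2²·0.61 + 1.2²·18.1²·0.63] + 632.773 = 602.977 + 632.773 = 1235.75.
Reliability = 1235.75 / 1579.05 = 0.783.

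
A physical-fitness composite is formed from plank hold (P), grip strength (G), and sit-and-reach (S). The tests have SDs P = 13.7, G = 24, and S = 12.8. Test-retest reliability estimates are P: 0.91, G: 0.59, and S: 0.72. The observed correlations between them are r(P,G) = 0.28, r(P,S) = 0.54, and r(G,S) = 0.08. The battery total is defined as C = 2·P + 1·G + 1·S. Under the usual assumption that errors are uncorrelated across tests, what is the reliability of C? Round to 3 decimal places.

0.847

Var(C) = 2²·13.7² + 24² + 12.8² + 2·[2·13.7·24·0.28 + 2·13.7·12.8·0.54 + 24·12.8·0.08] = 1490.6 + 796.186 = 2286.79.
Under uncorrelated errors the observed covariances equal the true-score covariances, so only the own-variance terms attenuate.
True-score variance = [2²·13.7²·0.91 + 24²·0.59 + 12.8²·0.72] + 796.186 = 1141 + 796.186 = 1937.18.
Reliability = 1937.18 / 2286.79 = 0.847.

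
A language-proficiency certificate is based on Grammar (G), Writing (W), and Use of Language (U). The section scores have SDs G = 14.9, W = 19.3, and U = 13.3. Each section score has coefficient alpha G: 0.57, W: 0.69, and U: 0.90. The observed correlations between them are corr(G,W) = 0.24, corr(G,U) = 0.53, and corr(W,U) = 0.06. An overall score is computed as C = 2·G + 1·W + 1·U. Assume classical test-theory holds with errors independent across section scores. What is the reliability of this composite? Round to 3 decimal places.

Var(C) = 2²·14.9² + 19.3² + 13.3² + 2·[2·14.9·19.3·0.24 + 2·14.9·13.3·0.53 + 19.3·13.3·0.06] = 1437.42 + 726.99 = 2164.41.
Under uncorrelated errors the observed covariances equal the true-score covariances, so only the own-variance terms attenuate.
True-score variance = [2²·14.9²·0.57 + 19.3²·0.69 + 13.3²·0.90] + 726.99 = 922.402 + 726.99 = 1649.39.
Reliability = 1649.39 / 2164.41 = 0.762.

0.762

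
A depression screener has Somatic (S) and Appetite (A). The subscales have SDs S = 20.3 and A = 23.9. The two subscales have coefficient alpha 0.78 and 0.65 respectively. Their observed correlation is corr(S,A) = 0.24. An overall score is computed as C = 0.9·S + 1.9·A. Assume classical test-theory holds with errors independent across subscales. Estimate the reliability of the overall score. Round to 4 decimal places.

Var(C) = 0.9²·20.3² + 1.9²·23.9² + 2·[1.71·20.3·23.9·0.24] = 2395.86 + 398.228 = 2794.09.
Because errors are independent across components, Cov(Tᵢ,Tⱼ) = Cov(Xᵢ,Xⱼ); the off-diagonal part of the true-score variance is the same as above.
True-score variance = [0.9²·20.3²·0.78 + 1.9²·23.9²·0.65] + 398.228 = 1600.7 + 398.228 = 1998.93.
Reliability = 1998.93 / 2794.09 = 0.7154.

0.7154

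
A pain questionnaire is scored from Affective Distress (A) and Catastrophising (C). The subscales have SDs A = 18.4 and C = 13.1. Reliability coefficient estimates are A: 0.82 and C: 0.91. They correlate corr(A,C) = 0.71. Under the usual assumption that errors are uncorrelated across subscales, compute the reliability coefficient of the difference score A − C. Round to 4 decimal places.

Var(A−C) = 18.4² + 13.1² − 2·18.4·13.1·0.71 = 510.17 − 342.277 = 167.893.
With uncorrelated errors the cross-covariances are all true-score covariance, so they carry over unchanged; only the diagonal terms shrink to ρᵢσᵢ².
True-score variance = [18.4²·0.82 + 13.1²·0.91] − 342.277 = 433.784 − 342.277 = 91.5075.
Reliability = 91.5075 / 167.893 = 0.5450.

0.5450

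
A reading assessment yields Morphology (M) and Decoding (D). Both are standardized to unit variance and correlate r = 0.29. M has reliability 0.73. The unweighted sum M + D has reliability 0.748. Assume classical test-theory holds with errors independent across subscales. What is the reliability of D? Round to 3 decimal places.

Var(M+D) = 2 + 2·0.29 = 2.580.
True-score variance = ρ_M + ρ_D + 2·0.29, so 0.748 = (0.73 + ρ_D + 0.58) / 2.580.
ρ_D = 0.748·2.580 − 0.73 − 0.58 = 0.620.

0.620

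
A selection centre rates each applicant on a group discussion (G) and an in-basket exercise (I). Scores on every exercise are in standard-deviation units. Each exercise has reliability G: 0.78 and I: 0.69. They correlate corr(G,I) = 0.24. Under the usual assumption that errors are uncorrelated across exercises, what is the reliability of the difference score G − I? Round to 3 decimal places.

0.651

Var(G−I) = 1 + 1 − 2·0.24 = 2 − 0.48 = 1.52.
With uncorrelated errors the cross-covariances are all true-score covariance, so they carry over unchanged; only the diagonal terms shrink to ρᵢσᵢ².
True-score variance = [0.78 + 0.69] − 0.48 = 1.47 − 0.48 = 0.99.
Reliability = 0.99 / 1.52 = 0.651.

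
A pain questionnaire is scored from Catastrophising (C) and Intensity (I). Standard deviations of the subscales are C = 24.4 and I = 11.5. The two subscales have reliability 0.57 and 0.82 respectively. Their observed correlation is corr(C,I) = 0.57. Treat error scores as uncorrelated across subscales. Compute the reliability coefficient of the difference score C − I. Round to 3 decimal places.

0.314

Var(C−I) = 24.4² + 11.5² − 2·24.4·11.5·0.57 = 727.61 − 319.884 = 407.726.
Because errors are independent across components, Cov(Tᵢ,Tⱼ) = Cov(Xᵢ,Xⱼ); the off-diagonal part of the true-score variance is the same as above.
True-score variance = [24.4²·0.57 + 11.5²·0.82] − 319.884 = 447.8 − 319.884 = 127.916.
Reliability = 127.916 / 407.726 = 0.314.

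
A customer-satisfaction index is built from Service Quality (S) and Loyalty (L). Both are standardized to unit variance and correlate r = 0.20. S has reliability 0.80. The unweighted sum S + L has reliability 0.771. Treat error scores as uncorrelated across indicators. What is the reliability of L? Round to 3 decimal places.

Var(S+L) = 2 + 2·0.20 = 2.400.
True-score variance = ρ_S + ρ_L + 2·0.20, so 0.771 = (0.80 + ρ_L + 0.40) / 2.400.
ρ_L = 0.771·2.400 − 0.80 − 0.40 = 0.650.

0.650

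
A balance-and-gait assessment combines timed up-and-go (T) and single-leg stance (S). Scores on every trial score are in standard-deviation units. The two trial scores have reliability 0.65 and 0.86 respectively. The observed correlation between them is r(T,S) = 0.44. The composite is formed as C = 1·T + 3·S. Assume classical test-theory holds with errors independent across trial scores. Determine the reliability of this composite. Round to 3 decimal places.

0.873

Var(C) = 1 + 3² + 2·[3·0.44] = 10 + 2.64 = 12.64.
With uncorrelated errors the cross-covariances are all true-score covariance, so they carry over unchanged; only the diagonal terms shrink to ρᵢσᵢ².
True-score variance = [0.65 + 3²·0.86] + 2.64 = 8.39 + 2.64 = 11.03.
Reliability = 11.03 / 12.64 = 0.873.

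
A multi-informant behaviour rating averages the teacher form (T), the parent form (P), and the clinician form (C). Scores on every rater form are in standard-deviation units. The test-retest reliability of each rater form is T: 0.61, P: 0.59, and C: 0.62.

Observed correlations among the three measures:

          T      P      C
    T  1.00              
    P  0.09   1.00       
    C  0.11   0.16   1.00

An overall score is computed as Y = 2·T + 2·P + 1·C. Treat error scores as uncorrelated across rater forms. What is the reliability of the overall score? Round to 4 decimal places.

0.6685

Var(Y) = 2² + 2² + 1 + 2·[4·0.09 + 2·0.11 + 2·0.16] = 9 + 1.8 = 10.8.
Because errors are independent across components, Cov(Tᵢ,Tⱼ) = Cov(Xᵢ,Xⱼ); the off-diagonal part of the true-score variance is the same as above.
True-score variance = [2²·0.61 + 2²·0.59 + 0.62] + 1.8 = 5.42 + 1.8 = 7.22.
Reliability = 7.22 / 10.8 = 0.6685.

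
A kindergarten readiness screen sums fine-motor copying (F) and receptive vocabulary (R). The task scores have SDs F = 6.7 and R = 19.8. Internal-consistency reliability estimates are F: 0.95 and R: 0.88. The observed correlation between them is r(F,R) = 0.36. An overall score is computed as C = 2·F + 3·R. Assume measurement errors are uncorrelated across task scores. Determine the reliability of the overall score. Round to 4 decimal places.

0.8990

Var(C) = 2²·6.7² + 3²·19.8² + 2·[6·6.7·19.8·0.36] = 3707.92 + 573.091 = 4281.01.
With uncorrelated errors the cross-covariances are all true-score covariance, so they carry over unchanged; only the diagonal terms shrink to ρᵢσᵢ².
True-score variance = [2²·6.7²·0.95 + 3²·19.8²·0.88] + 573.091 = 3275.54 + 573.091 = 3848.63.
Reliability = 3848.63 / 4281.01 = 0.8990.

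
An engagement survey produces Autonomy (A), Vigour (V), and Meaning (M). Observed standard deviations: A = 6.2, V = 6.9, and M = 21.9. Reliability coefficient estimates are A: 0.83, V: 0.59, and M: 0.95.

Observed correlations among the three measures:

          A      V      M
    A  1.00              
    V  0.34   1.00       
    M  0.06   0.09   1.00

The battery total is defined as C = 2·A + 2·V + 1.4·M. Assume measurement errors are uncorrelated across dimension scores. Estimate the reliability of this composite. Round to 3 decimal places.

0.901

Var(C) = 2²·6.2² + 2²·6.9² + 1.4²·21.9² + 2·[4·6.2·6.9·0.34 + 2.8·6.2·21.9·0.06 + 2.8·6.9·21.9·0.09] = 1284.24 + 238.143 = 1522.38.
Under uncorrelated errors the observed covariances equal the true-score covariances, so only the own-variance terms attenuate.
True-score variance = [2²·6.2²·0.83 + 2²·6.9²·0.59 + 1.4²·21.9²·0.95] + 238.143 = 1133.01 + 238.143 = 1371.16.
Reliability = 1371.16 / 1522.38 = 0.901.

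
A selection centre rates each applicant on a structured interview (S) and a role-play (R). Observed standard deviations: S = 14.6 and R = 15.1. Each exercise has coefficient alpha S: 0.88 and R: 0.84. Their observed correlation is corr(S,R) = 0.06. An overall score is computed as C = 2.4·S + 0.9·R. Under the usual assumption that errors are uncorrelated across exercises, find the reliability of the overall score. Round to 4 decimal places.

0.8796

Var(C) = 2.4²·14.6² + 0.9²·15.1² + 2·[2.16·14.6·15.1·0.06] = 1412.49 + 57.1432 = 1469.63.
Under uncorrelated errors the observed covariances equal the true-score covariances, so only the own-variance terms attenuate.
True-score variance = [2.4²·14.6²·0.88 + 0.9²·15.1²·0.84] + 57.1432 = 1235.6 + 57.1432 = 1292.75.
Reliability = 1292.75 / 1469.63 = 0.8796.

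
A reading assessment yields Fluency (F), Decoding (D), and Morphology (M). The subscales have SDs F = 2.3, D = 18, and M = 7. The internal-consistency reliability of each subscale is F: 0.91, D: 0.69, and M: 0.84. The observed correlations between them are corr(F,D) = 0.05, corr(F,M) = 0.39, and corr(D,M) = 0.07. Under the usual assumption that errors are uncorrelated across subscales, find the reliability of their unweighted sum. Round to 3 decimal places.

0.736

Var(F+D+M) = 2.3² + 18² + 7² + 2·[2.3·18·0.05 + 2.3·7·0.39 + 18·7·0.07] = 378.29 + 34.338 = 412.628.
With uncorrelated errors the cross-covariances are all true-score covariance, so they carry over unchanged; only the diagonal terms shrink to ρᵢσᵢ².
True-score variance = [2.3²·0.91 + 18²·0.69 + 7²·0.84] + 34.338 = 269.534 + 34.338 = 303.872.
Reliability = 303.872 / 412.628 = 0.736.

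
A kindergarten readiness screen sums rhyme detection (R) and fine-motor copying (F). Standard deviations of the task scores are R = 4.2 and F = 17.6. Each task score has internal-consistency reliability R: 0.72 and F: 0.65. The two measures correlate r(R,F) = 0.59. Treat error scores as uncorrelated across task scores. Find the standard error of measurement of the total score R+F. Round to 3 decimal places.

10.647

Var(total) = 327.4 + 87.2256 = 414.626.
True-score variance = 214.045 + 87.2256 = 301.27, so reliability = 0.7266.
Error variance = 414.626 − 301.27 = 113.355; SEM = √113.355 = 10.647.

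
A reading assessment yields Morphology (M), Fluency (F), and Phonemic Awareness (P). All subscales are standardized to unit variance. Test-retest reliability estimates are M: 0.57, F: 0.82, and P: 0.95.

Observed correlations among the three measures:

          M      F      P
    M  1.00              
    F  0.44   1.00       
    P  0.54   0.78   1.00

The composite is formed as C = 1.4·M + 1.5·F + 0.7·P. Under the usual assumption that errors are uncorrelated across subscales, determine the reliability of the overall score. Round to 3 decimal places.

0.862

Var(C) = 1.4² + 1.5² + 0.7² + 2·[2.1·0.44 + 0.98·0.54 + 1.05·0.78] = 4.7 + 4.5444 = 9.2444.
Under uncorrelated errors the observed covariances equal the true-score covariances, so only the own-variance terms attenuate.
True-score variance = [1.4²·0.57 + 1.5²·0.82 + 0.7²·0.95] + 4.5444 = 3.4277 + 4.5444 = 7.9721.
Reliability = 7.9721 / 9.2444 = 0.862.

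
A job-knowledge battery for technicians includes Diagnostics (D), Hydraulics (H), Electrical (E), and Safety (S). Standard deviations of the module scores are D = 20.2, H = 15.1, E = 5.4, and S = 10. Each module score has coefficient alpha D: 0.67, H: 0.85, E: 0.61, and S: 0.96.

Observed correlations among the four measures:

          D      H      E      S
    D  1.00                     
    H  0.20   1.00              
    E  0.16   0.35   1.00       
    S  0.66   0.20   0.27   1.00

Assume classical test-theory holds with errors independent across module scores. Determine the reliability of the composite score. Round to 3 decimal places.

Var(D+H+E+S) = 20.2² + 15.1² + 5.4² + 10² + 2·[20.2·15.1·0.20 + 20.2·5.4·0.16 + 20.2·10·0.66 + 15.1·5.4·0.35 + 15.1·10·0.20 + 5.4·10·0.27] = 765.21 + 570.192 = 1335.4.
Under uncorrelated errors the observed covariances equal the true-score covariances, so only the own-variance terms attenuate.
True-score variance = [20.2²·0.67 + 15.1²·0.85 + 5.4²·0.61 + 10²·0.96] + 570.192 = 580.983 + 570.192 = 1151.17.
Reliability = 1151.17 / 1335.4 = 0.862.

0.862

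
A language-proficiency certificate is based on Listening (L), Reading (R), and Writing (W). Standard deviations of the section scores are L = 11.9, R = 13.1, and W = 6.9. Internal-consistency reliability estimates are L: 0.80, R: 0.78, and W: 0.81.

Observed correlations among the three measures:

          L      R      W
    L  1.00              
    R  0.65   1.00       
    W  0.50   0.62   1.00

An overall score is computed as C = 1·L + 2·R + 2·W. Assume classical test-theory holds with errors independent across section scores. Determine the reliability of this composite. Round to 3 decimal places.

Var(C) = 11.9² + 2²·13.1² + 2²·6.9² + 2·[2·11.9·13.1·0.65 + 2·11.9·6.9·0.50 + 4·13.1·6.9·0.62] = 1018.49 + 1017.87 = 2036.36.
Under uncorrelated errors the observed covariances equal the true-score covariances, so only the own-variance terms attenuate.
True-score variance = [11.9²·0.80 + 2²·13.1²·0.78 + 2²·6.9²·0.81] + 1017.87 = 802.968 + 1017.87 = 1820.84.
Reliability = 1820.84 / 2036.36 = 0.894.

0.894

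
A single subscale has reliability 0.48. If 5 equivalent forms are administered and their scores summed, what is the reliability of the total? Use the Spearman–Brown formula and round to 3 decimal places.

0.822

ρ_k = kρ / (1 + (k−1)ρ) = 5·0.48 / (1 + 4·0.48) = 2.400 / 2.920 = 0.822.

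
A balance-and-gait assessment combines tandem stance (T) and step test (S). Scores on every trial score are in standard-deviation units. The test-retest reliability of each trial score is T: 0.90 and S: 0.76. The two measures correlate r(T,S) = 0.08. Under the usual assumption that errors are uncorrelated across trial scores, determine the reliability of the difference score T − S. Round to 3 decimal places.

0.815

Var(T−S) = 1 + 1 − 2·0.08 = 2 − 0.16 = 1.84.
Under uncorrelated errors the observed covariances equal the true-score covariances, so only the own-variance terms attenuate.
True-score variance = [0.90 + 0.76] − 0.16 = 1.66 − 0.16 = 1.5.
Reliability = 1.5 / 1.84 = 0.815.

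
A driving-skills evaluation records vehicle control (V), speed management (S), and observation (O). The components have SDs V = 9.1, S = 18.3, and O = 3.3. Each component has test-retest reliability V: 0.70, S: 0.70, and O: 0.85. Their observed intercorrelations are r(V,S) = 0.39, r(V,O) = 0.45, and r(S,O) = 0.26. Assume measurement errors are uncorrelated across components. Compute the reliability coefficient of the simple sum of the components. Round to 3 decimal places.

0.794

Var(V+S+O) = 9.1² + 18.3² + 3.3² + 2·[9.1·18.3·0.39 + 9.1·3.3·0.45 + 18.3·3.3·0.26] = 428.59 + 188.323 = 616.913.
Because errors are independent across components, Cov(Tᵢ,Tⱼ) = Cov(Xᵢ,Xⱼ); the off-diagonal part of the true-score variance is the same as above.
True-score variance = [9.1²·0.70 + 18.3²·0.70 + 3.3²·0.85] + 188.323 = 301.647 + 188.323 = 489.97.
Reliability = 489.97 / 616.913 = 0.794.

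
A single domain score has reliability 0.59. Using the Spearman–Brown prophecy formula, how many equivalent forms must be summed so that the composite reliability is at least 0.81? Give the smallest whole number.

k ≥ ρ*(1−ρ₁)/(ρ₁(1−ρ*)) = 0.81·0.41 / (0.59·0.19) = 2.963.
Smallest integer k = 3.

3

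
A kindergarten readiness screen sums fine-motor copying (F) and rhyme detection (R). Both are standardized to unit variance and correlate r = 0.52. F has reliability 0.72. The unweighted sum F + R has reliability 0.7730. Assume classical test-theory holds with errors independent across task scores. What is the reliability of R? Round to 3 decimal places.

0.590

Var(F+R) = 2 + 2·0.52 = 3.040.
True-score variance = ρ_F + ρ_R + 2·0.52, so 0.7730 = (0.72 + ρ_R + 1.04) / 3.040.
ρ_R = 0.7730·3.040 − 0.72 − 1.04 = 0.590.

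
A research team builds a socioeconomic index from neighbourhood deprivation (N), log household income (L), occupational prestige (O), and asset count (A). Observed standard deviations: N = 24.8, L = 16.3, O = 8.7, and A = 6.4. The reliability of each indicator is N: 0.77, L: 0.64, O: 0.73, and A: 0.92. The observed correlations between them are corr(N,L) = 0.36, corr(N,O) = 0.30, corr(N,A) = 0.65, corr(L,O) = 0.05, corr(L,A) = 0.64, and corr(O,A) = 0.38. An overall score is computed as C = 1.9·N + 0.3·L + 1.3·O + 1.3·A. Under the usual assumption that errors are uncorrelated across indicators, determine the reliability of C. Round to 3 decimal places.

0.843

Var(C) = 1.9²·24.8² + 0.3²·16.3² + 1.3²·8.7² + 1.3²·6.4² + 2·[0.57·24.8·16.3·0.36 + 2.47·24.8·8.7·0.30 + 2.47·24.8·6.4·0.65 + 0.39·16.3·8.7·0.05 + 0.39·16.3·6.4·0.64 + 1.69·8.7·6.4·0.38] = 2441.35 + 1124.43 = 3565.77.
Under uncorrelated errors the observed covariances equal the true-score covariances, so only the own-variance terms attenuate.
True-score variance = [1.9²·24.8²·0.77 + 0.3²·16.3²·0.64 + 1.3²·8.7²·0.73 + 1.3²·6.4²·0.92] + 1124.43 = 1881.99 + 1124.43 = 3006.42.
Reliability = 3006.42 / 3565.77 = 0.843.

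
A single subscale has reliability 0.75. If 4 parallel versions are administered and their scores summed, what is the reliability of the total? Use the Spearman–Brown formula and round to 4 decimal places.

ρ_k = kρ / (1 + (k−1)ρ) = 4·0.75 / (1 + 3·0.75) = 3.000 / 3.250 = 0.9231.

0.9231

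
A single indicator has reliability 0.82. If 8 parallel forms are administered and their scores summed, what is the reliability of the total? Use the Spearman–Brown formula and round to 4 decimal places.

0.9733

ρ_k = kρ / (1 + (k−1)ρ) = 8·0.82 / (1 + 7·0.82) = 6.560 / 6.740 = 0.9733.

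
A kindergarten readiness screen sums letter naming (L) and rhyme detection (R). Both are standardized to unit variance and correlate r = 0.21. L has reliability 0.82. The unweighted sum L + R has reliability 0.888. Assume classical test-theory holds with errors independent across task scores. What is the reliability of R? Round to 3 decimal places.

Var(L+R) = 2 + 2·0.21 = 2.420.
True-score variance = ρ_L + ρ_R + 2·0.21, so 0.888 = (0.82 + ρ_R + 0.42) / 2.420.
ρ_R = 0.888·2.420 − 0.82 − 0.42 = 0.909.

0.909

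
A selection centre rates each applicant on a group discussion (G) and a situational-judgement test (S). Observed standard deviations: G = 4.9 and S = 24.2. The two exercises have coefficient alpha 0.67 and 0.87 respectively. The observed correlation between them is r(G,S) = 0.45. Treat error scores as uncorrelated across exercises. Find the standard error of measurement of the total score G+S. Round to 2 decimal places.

9.17

Var(total) = 609.65 + 106.722 = 716.372.
True-score variance = 525.593 + 106.722 = 632.315, so reliability = 0.8827.
Error variance = 716.372 − 632.315 = 84.0565; SEM = √84.0565 = 9.17.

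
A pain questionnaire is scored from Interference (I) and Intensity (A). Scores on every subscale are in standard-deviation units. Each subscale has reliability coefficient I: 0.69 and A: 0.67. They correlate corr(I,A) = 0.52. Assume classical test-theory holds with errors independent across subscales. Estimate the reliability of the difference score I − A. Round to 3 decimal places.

Var(I−A) = 1 + 1 − 2·0.52 = 2 − 1.04 = 0.96.
With uncorrelated errors the cross-covariances are all true-score covariance, so they carry over unchanged; only the diagonal terms shrink to ρᵢσᵢ².
True-score variance = [0.69 + 0.67] − 1.04 = 1.36 − 1.04 = 0.32.
Reliability = 0.32 / 0.96 = 0.333.

0.333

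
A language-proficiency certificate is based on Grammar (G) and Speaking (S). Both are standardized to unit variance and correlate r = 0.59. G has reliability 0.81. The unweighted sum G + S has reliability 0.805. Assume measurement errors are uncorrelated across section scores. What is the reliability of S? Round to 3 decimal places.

0.570

Var(G+S) = 2 + 2·0.59 = 3.180.
True-score variance = ρ_G + ρ_S + 2·0.59, so 0.805 = (0.81 + ρ_S + 1.18) / 3.180.
ρ_S = 0.805·3.180 − 0.81 − 1.18 = 0.570.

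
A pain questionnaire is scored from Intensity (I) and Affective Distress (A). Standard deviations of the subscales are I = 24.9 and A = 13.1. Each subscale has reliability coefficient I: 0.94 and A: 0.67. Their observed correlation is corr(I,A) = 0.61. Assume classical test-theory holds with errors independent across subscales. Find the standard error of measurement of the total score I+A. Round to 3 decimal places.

9.687

Var(total) = 791.62 + 397.952 = 1189.57.
True-score variance = 697.788 + 397.952 = 1095.74, so reliability = 0.9211.
Error variance = 1189.57 − 1095.74 = 93.8319; SEM = √93.8319 = 9.687.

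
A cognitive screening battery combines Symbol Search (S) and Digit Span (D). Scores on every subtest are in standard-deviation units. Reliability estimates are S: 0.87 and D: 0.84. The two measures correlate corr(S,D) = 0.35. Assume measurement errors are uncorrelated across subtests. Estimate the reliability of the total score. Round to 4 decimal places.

Var(S+D) = 2 + 2·[0.35] = 2 + 0.7 = 2.7.
Because errors are independent across components, Cov(Tᵢ,Tⱼ) = Cov(Xᵢ,Xⱼ); the off-diagonal part of the true-score variance is the same as above.
True-score variance = [0.87 + 0.84] + 0.7 = 1.71 + 0.7 = 2.41.
Reliability = 2.41 / 2.7 = 0.8926.

0.8926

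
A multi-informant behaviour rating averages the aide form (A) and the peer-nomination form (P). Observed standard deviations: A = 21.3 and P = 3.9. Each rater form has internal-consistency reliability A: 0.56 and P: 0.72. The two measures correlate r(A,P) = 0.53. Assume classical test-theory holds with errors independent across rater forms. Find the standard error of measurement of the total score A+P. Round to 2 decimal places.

Var(total) = 468.9 + 88.0542 = 556.954.
True-score variance = 265.018 + 88.0542 = 353.072, so reliability = 0.6339.
Error variance = 556.954 − 353.072 = 203.882; SEM = √203.882 = 14.28.

14.28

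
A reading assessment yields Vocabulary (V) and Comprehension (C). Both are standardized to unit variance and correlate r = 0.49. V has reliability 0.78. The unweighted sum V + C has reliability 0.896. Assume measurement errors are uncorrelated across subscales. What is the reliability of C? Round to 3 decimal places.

Var(V+C) = 2 + 2·0.49 = 2.980.
True-score variance = ρ_V + ρ_C + 2·0.49, so 0.896 = (0.78 + ρ_C + 0.98) / 2.980.
ρ_C = 0.896·2.980 − 0.78 − 0.98 = 0.910.

0.910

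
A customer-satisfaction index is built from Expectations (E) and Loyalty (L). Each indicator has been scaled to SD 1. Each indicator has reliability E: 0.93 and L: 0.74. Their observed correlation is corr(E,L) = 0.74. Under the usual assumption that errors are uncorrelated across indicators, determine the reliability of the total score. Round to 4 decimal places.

Var(E+L) = 2 + 2·[0.74] = 2 + 1.48 = 3.48.
Under uncorrelated errors the observed covariances equal the true-score covariances, so only the own-variance terms attenuate.
True-score variance = [0.93 + 0.74] + 1.48 = 1.67 + 1.48 = 3.15.
Reliability = 3.15 / 3.48 = 0.9052.

0.9052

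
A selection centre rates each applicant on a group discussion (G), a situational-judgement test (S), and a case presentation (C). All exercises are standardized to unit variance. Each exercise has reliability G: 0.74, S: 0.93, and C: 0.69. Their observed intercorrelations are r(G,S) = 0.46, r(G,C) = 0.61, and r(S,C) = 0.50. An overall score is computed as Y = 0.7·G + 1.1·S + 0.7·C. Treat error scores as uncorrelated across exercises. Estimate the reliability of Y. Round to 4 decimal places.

Var(Y) = 0.7² + 1.1² + 0.7² + 2·[0.77·0.46 + 0.49·0.61 + 0.77·0.50] = 2.19 + 2.0762 = 4.2662.
With uncorrelated errors the cross-covariances are all true-score covariance, so they carry over unchanged; only the diagonal terms shrink to ρᵢσᵢ².
True-score variance = [0.7²·0.74 + 1.1²·0.93 + 0.7²·0.69] + 2.0762 = 1.826 + 2.0762 = 3.9022.
Reliability = 3.9022 / 4.2662 = 0.9147.

0.9147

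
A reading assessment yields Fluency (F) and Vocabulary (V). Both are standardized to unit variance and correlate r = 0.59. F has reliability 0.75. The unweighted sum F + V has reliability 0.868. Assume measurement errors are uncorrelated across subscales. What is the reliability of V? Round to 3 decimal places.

0.830

Var(F+V) = 2 + 2·0.59 = 3.180.
True-score variance = ρ_F + ρ_V + 2·0.59, so 0.868 = (0.75 + ρ_V + 1.18) / 3.180.
ρ_V = 0.868·3.180 − 0.75 − 1.18 = 0.830.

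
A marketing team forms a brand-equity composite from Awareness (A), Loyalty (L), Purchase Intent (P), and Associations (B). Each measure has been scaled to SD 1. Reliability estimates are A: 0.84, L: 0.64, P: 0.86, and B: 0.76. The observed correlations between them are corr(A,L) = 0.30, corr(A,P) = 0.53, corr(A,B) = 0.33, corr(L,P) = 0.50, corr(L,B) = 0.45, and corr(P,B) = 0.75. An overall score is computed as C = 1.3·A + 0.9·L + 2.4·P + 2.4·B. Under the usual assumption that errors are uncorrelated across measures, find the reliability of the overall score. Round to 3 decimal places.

Var(C) = 1.3² + 0.9² + 2.4² + 2.4² + 2·[1.17·0.30 + 3.12·0.53 + 3.12·0.33 + 2.16·0.50 + 2.16·0.45 + 5.76·0.75] = 14.02 + 18.8124 = 32.8324.
Because errors are independent across components, Cov(Tᵢ,Tⱼ) = Cov(Xᵢ,Xⱼ); the off-diagonal part of the true-score variance is the same as above.
True-score variance = [1.3²·0.84 + 0.9²·0.64 + 2.4²·0.86 + 2.4²·0.76] + 18.8124 = 11.2692 + 18.8124 = 30.0816.
Reliability = 30.0816 / 32.8324 = 0.916.

0.916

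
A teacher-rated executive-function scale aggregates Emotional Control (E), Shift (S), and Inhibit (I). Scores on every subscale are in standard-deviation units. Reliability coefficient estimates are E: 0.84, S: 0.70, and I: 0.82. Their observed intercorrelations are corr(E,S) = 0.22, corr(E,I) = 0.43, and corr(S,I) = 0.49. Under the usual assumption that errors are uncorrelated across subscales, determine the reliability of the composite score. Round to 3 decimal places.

Var(E+S+I) = 3 + 2·[0.22 + 0.43 + 0.49] = 3 + 2.28 = 5.28.
Because errors are independent across components, Cov(Tᵢ,Tⱼ) = Cov(Xᵢ,Xⱼ); the off-diagonal part of the true-score variance is the same as above.
True-score variance = [0.84 + 0.70 + 0.82] + 2.28 = 2.36 + 2.28 = 4.64.
Reliability = 4.64 / 5.28 = 0.879.

0.879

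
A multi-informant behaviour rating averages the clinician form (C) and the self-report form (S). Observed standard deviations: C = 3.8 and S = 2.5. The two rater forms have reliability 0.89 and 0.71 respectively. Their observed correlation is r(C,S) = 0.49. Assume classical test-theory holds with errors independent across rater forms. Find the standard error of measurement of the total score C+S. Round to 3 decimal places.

1.844

Var(total) = 20.69 + 9.31 = 30.
True-score variance = 17.2891 + 9.31 = 26.5991, so reliability = 0.8866.
Error variance = 30 − 26.5991 = 3.4009; SEM = √3.4009 = 1.844.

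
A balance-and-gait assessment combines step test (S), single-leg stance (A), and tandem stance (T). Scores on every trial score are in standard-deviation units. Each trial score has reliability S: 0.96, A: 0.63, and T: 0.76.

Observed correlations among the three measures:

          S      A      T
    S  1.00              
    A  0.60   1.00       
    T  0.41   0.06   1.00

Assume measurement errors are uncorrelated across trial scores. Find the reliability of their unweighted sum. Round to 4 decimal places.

0.8735

Var(S+A+T) = 3 + 2·[0.60 + 0.41 + 0.06] = 3 + 2.14 = 5.14.
With uncorrelated errors the cross-covariances are all true-score covariance, so they carry over unchanged; only the diagonal terms shrink to ρᵢσᵢ².
True-score variance = [0.96 + 0.63 + 0.76] + 2.14 = 2.35 + 2.14 = 4.49.
Reliability = 4.49 / 5.14 = 0.8735.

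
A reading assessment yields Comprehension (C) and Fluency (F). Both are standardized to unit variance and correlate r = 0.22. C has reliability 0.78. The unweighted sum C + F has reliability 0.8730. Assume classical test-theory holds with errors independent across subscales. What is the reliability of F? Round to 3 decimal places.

Var(C+F) = 2 + 2·0.22 = 2.440.
True-score variance = ρ_C + ρ_F + 2·0.22, so 0.8730 = (0.78 + ρ_F + 0.44) / 2.440.
ρ_F = 0.8730·2.440 − 0.78 − 0.44 = 0.910.

0.910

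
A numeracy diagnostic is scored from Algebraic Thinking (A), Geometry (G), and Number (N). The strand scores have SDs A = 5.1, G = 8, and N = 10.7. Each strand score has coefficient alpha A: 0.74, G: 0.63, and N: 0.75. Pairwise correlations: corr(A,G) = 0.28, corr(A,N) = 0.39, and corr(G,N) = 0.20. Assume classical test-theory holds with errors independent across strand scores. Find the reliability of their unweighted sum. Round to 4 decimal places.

Var(A+G+N) = 5.1² + 8² + 10.7² + 2·[5.1·8·0.28 + 5.1·10.7·0.39 + 8·10.7·0.20] = 204.5 + 99.6526 = 304.153.
Because errors are independent across components, Cov(Tᵢ,Tⱼ) = Cov(Xᵢ,Xⱼ); the off-diagonal part of the true-score variance is the same as above.
True-score variance = [5.1²·0.74 + 8²·0.63 + 10.7²·0.75] + 99.6526 = 145.435 + 99.6526 = 245.087.
Reliability = 245.087 / 304.153 = 0.8058.

0.8058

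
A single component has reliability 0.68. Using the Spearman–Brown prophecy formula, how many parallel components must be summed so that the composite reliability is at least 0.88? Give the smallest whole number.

k ≥ ρ*(1−ρ₁)/(ρ₁(1−ρ*)) = 0.88·0.32 / (0.68·0.12) = 3.451.
Smallest integer k = 4.

4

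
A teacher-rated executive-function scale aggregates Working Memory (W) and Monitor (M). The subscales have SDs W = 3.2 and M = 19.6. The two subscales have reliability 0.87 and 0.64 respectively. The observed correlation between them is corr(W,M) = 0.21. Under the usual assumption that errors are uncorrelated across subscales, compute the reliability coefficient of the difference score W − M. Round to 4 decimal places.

Var(W−M) = 3.2² + 19.6² − 2·3.2·19.6·0.21 = 394.4 − 26.3424 = 368.058.
With uncorrelated errors the cross-covariances are all true-score covariance, so they carry over unchanged; only the diagonal terms shrink to ρᵢσᵢ².
True-score variance = [3.2²·0.87 + 19.6²·0.64] − 26.3424 = 254.771 − 26.3424 = 228.429.
Reliability = 228.429 / 368.058 = 0.6206.

0.6206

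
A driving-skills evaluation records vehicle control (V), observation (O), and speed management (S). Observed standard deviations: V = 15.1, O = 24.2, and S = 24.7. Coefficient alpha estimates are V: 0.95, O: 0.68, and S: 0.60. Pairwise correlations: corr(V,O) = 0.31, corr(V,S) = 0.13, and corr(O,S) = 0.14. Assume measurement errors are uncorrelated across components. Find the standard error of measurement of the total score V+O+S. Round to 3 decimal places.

Var(total) = 1423.74 + 490.9 = 1914.64.
True-score variance = 980.899 + 490.9 = 1471.8, so reliability = 0.7687.
Error variance = 1914.64 − 1471.8 = 442.841; SEM = √442.841 = 21.044.

21.044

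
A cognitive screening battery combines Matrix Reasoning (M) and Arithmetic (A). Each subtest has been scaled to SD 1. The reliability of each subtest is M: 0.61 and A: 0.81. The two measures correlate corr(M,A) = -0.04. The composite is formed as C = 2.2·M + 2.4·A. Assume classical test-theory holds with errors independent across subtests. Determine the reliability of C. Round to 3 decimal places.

Var(C) = 2.2² + 2.4² + 2·[5.28·(-0.04)] = 10.6 − 0.4224 = 10.1776.
With uncorrelated errors the cross-covariances are all true-score covariance, so they carry over unchanged; only the diagonal terms shrink to ρᵢσᵢ².
True-score variance = [2.2²·0.61 + 2.4²·0.81] − 0.4224 = 7.618 − 0.4224 = 7.1956.
Reliability = 7.1956 / 10.1776 = 0.707.

0.707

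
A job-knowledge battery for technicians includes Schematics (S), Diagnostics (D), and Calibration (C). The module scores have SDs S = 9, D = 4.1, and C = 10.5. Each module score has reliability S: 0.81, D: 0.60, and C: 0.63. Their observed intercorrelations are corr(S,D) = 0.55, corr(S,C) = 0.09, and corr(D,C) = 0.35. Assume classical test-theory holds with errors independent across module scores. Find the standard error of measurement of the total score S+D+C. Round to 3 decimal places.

Var(total) = 208.06 + 87.735 = 295.795.
True-score variance = 145.154 + 87.735 = 232.889, so reliability = 0.7873.
Error variance = 295.795 − 232.889 = 62.9065; SEM = √62.9065 = 7.931.

7.931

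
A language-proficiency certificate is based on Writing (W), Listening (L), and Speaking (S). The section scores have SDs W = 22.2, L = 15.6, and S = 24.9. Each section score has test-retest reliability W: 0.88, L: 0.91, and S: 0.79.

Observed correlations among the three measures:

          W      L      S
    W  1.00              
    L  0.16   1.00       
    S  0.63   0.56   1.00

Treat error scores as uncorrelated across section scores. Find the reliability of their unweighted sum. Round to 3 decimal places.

0.919

Var(W+L+S) = 22.2² + 15.6² + 24.9² + 2·[22.2·15.6·0.16 + 22.2·24.9·0.63 + 15.6·24.9·0.56] = 1356.21 + 1242.38 = 2598.59.
Because errors are independent across components, Cov(Tᵢ,Tⱼ) = Cov(Xᵢ,Xⱼ); the off-diagonal part of the true-score variance is the same as above.
True-score variance = [22.2²·0.88 + 15.6²·0.91 + 24.9²·0.79] + 1242.38 = 1144.96 + 1242.38 = 2387.34.
Reliability = 2387.34 / 2598.59 = 0.919.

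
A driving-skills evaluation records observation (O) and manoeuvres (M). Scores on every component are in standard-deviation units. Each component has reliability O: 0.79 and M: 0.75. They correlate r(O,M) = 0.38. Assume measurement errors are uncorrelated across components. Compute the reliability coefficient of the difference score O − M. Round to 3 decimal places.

0.629

Var(O−M) = 1 + 1 − 2·0.38 = 2 − 0.76 = 1.24.
Under uncorrelated errors the observed covariances equal the true-score covariances, so only the own-variance terms attenuate.
True-score variance = [0.79 + 0.75] − 0.76 = 1.54 − 0.76 = 0.78.
Reliability = 0.78 / 1.24 = 0.629.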